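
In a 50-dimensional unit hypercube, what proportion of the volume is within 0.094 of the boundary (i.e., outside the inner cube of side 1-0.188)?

1 - (1 - 2·0.094)^50 = 1 - 0.812^50 ≈ 0.99997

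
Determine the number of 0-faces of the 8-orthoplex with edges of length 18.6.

Number of 0-faces = 2^(0+1) · C(8,0+1) = 2 · 8 = 16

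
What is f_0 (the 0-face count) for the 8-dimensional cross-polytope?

Number of 0-faces = 2^(0+1) · C(8,0+1) = 2 · 8 = 16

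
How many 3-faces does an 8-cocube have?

Number of 3-faces = 2^(3+1) · C(8,3+1) = 16 · 70 = 1120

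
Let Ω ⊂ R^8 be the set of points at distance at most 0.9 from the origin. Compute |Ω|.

V_8(0.9) = π^(8/2) · (0.9)^8 / Γ(8/2 + 1) ≈ 1.74714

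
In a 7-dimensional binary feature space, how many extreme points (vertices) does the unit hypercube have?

Each vertex is a binary string of length 7, so there are 2^7 = 128.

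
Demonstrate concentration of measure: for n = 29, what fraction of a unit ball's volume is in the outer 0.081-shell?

1 - (1-0.081)^29 ≈ 0.913672 ≈ 91.37%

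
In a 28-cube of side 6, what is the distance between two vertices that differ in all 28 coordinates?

||(6,6,...,6)|| = √(28)·6 ≈ 31.749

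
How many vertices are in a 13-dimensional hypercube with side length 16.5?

An n-cube has C(n,k)·2^(n-k) k-faces. Here C(13,0)·2^13 = 1·8192 = 8192.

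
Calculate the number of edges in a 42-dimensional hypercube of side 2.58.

Each of the 2^42 = 4398046511104 vertices has degree 42; total edges = 42·2^42/2 = 92358976733184.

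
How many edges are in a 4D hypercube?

An n-cube has C(n,k)·2^(n-k) k-faces. Here C(4,1)·2^3 = 4·8 = 32.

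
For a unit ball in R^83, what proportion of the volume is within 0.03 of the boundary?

V(inner)/V(outer) = ((1-0.03)/1)^83 ≈ 0.07981, so the shell fraction is 0.920191.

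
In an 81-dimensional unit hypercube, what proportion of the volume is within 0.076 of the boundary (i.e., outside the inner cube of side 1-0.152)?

1 - (1 - 2·0.076)^81 = 1 - 0.848^81 ≈ 0.9999984149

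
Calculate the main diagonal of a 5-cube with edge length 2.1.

The space diagonal of an n-cube of side s is s√n. Here 2.1·√5 ≈ 4.69574.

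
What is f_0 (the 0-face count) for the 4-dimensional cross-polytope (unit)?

Each 0-face is the convex hull of 1 vertex, one chosen as ±e_i from each of 1 distinct axis: 2^1·C(4,1) = 8.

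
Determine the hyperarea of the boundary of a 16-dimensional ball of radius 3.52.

The surface area of an n-ball is 2π^(n/2) r^(n-1) / Γ(n/2). For n=16, r=3.52: 5.94208e+08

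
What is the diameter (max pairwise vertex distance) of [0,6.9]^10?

d = √(6.9² + 6.9² + ... + 6.9²) [10 terms] = √(10·6.9²) = 6.9√10 ≈ 21.8197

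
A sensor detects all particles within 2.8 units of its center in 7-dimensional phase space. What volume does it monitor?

V_7(2.8) = π^(7/2) · (2.8)^7 / Γ(7/2 + 1) ≈ 6375.09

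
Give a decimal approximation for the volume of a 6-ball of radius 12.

V_6(12) = π^(6/2) · (12)^6 / Γ(6/2 + 1) = 497664·π^3 ≈ 1.54307e+07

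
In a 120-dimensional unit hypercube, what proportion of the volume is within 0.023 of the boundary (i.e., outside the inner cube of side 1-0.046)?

The inner cube has side 1-2·0.023 = 0.954 and volume (0.954)^120 ≈ 0.003514, so the shell holds 0.996486 of the volume.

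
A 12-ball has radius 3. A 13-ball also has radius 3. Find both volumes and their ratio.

V_12(3) ≈ 709613. V_13(3) ≈ 1.45184e+06. Ratio V_12/V_13 ≈ 0.4888.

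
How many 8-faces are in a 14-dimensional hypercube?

An n-cube has C(n,k)·2^(n-k) k-faces. Here C(14,8)·2^6 = 3003·64 = 192192.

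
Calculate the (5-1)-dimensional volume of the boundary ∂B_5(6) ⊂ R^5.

|∂B_5(6)| = 3456·π^2 ≈ 34109.4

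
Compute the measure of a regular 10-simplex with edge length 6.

V = (6^10 / 10!) · √((10+1) / 2^10) ≈ 1.72701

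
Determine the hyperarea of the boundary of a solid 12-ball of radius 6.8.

The surface area of an n-ball is 2π^(n/2) r^(n-1) / Γ(n/2). For n=12, r=6.8: 2.30328e+10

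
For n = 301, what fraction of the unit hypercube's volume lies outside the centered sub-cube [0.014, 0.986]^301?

Shell fraction = 1 - (1-0.028)^301 ≈ 0.999806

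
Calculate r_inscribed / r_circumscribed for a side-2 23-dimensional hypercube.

Ratio = (s/2)/(s√23/2) = 23^(-1/2) ≈ 0.208514.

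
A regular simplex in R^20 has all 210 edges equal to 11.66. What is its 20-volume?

V_20 = √(21) · 11.66^20 / (20! · 2^(20/2)) ≈ 3.96877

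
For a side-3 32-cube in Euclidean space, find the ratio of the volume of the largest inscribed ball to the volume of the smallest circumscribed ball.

V_in/V_out = n^(-n/2) = 32^(-32/2) ≈ 8.27181e-25.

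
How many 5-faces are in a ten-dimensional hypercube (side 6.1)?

f_5(10-cube) = (10 choose 5) · 2^5 = 8064.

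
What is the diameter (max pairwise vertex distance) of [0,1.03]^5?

Diagonal = √5 · 1.03 ≈ 2.30315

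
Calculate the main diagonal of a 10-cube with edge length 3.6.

Diagonal = √10 · 3.6 ≈ 11.3842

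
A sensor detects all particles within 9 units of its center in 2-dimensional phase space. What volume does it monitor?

The n-ball volume is π^(n/2)·r^n/Γ(n/2+1). With n=2, r=9: V = 81·π ≈ 254.469.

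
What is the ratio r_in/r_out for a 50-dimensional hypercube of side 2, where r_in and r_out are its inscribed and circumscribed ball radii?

Ratio = (s/2)/(s√50/2) = 50^(-1/2) ≈ 0.141421.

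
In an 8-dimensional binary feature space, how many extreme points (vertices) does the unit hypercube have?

Each vertex is a binary string of length 8, so there are 2^8 = 256.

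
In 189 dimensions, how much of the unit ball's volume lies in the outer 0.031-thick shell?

V(inner)/V(outer) = ((1-0.031)/1)^189 ≈ 0.002601, so the shell fraction is 0.997399.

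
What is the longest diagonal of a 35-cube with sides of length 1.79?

Diagonal = √35 · 1.79 ≈ 10.5898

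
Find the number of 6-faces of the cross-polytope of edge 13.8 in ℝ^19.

An n-cross-polytope has 2^(k+1)·C(n,k+1) k-faces. Here 2^7·C(19,7) = 128·50388 = 6449664.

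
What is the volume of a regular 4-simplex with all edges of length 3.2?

V = (3.2^4 / 4!) · √((4+1) / 2^4) ≈ 2.44238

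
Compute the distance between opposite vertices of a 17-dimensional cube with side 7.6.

Diagonal = √17 · 7.6 ≈ 31.3356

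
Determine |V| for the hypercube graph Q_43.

The 43-cube has 2^43 = 8796093022208 vertices.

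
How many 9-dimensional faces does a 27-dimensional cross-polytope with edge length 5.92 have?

An n-cross-polytope has 2^(k+1)·C(n,k+1) k-faces. Here 2^10·C(27,10) = 1024·8436285 = 8638755840.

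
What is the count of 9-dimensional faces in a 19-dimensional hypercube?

f_9(19-cube) = (19 choose 9) · 2^10 = 94595072.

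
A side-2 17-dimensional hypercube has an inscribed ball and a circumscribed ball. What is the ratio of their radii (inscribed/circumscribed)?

r_in / r_out = (2/2) / (2√17/2) = 1/√17 ≈ 0.242536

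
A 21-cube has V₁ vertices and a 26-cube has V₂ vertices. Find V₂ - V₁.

V₁ = 2^21 = 2097152. V₂ = 2^26 = 67108864. V₂ - V₁ = 65011712.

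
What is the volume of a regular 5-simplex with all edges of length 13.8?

V = (13.8^5 / 5!) · √((5+1) / 2^5) ≈ 1805.99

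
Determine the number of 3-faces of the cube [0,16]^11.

Number of 3-faces = C(11,3) · 2^(11-3) = 165 · 256 = 42240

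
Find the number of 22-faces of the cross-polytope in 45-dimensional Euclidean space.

Each 22-face is the convex hull of 23 vertices, one chosen as ±e_i from each of 23 distinct axes: 2^23·C(45,23) = 34533511434495590400.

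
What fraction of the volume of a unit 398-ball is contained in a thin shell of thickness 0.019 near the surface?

Shell fraction = 1 - (1-0.019)^398 ≈ 0.999517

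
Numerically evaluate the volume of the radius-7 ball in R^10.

V_10(7) = π^(10/2) · (7)^10 / Γ(10/2 + 1) = 282475249·π^5/120 ≈ 7.20358e+08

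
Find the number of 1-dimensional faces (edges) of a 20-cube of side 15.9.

An n-cube has n·2^(n-1) edges. With n = 20: 20·524288 = 10485760.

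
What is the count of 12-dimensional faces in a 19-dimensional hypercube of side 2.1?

Choose 12 of 19 axes to span the face (C(19,12) = 50388 ways), then fix each of the remaining 7 coordinates at one of its two extreme values (2^7 = 128 ways): 50388·128 = 6449664.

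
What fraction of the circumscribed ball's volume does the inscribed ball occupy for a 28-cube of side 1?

The radii are 1/2 and 1√28/2, so the volume ratio is (1/√28)^28 = 28^{-28/2} ≈ 5.49272e-21.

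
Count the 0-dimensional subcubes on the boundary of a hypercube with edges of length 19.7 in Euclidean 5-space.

Choose 0 of 5 axes to span the face (C(5,0) = 1 way), then fix each of the remaining 5 coordinates at one of its two extreme values (2^5 = 32 ways): 1·32 = 32.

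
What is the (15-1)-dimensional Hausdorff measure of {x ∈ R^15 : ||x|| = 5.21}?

The surface area of an n-ball is 2π^(n/2) r^(n-1) / Γ(n/2). For n=15, r=5.21: 6.21226e+10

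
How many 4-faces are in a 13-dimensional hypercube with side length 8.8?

An n-cube has C(n,k)·2^(n-k) k-faces. Here C(13,4)·2^9 = 715·512 = 366080.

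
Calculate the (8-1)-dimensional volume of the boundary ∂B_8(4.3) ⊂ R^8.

S = n·V_n(r)/r = 8·V_8(4.3)/4.3 (volume-to-surface relation), giving 882587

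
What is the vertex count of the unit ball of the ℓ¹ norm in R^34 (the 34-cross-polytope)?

The 34-dimensional cross-polytope has 2n = 2·34 = 68 vertices.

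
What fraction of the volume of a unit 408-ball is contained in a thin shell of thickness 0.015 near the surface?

1 - (1-0.015)^408 ≈ 0.997901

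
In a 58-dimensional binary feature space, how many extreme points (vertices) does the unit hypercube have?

Each vertex is a binary string of length 58, so there are 2^58 = 288230376151711744.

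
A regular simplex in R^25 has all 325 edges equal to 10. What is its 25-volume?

Volume = 10^25 · √(26/2^25) / 25! ≈ 0.0005675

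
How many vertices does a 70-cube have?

The 70-cube has 2^70 = 1180591620717411303424 vertices.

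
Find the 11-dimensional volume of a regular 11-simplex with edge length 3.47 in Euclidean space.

V = (3.47^11 / 11!) · √((11+1) / 2^11) ≈ 0.0016842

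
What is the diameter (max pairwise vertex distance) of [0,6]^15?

Diagonal = √15 · 6 ≈ 23.2379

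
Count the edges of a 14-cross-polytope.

An n-cross-polytope has 2^(k+1)·C(n,k+1) k-faces. Here 2^2·C(14,2) = 4·91 = 364.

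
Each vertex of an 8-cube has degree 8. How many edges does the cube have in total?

Number of 1-faces = C(8,1)·2^(8-1) = 8·128 = 1024.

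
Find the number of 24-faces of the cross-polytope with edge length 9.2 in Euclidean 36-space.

Number of 24-faces = 2^(24+1) · C(36,24+1) = 33554432 · 600805296 = 20159680449871872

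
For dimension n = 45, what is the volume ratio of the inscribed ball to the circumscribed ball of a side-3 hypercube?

Volume scales as r^n, and r_in/r_out = 1/√45, giving (1/√45)^45 ≈ 6.34919e-38.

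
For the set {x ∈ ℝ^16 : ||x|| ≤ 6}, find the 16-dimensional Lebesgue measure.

The n-ball volume is π^(n/2)·r^n/Γ(n/2+1). With n=16, r=6: V = 2448880128·π^8/35 ≈ 6.63894e+11.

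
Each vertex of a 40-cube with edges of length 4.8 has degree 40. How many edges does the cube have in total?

The 40-cube has n·2^(n-1) = 40·2^39 = 40·549755813888 = 21990232555520 edges.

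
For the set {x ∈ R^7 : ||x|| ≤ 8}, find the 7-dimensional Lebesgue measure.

V = 33554432·π^3/105 ≈ 9.90855e+06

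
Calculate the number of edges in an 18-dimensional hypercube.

An n-cube has n·2^(n-1) edges. With n = 18: 18·131072 = 2359296.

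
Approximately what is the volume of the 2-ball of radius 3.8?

Volume = π^{2/2}·(3.8)^2/Γ(2) ≈ 45.3646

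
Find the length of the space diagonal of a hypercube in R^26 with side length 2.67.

Diagonal = √26 · 2.67 ≈ 13.6144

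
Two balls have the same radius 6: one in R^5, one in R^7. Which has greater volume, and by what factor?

V_5(6) ≈ 40931.2, V_7(6) ≈ 1.32263e+06. The 7-ball is larger by a factor of 32.31.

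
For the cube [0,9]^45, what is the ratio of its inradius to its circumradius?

r_in = 9/2 (half the side); r_out = 9√45/2 (half the diagonal). Ratio = 1/√45 ≈ 0.149071.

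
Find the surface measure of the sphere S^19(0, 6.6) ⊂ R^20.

|∂B_20(6.6)| ≈ 1.92354e+15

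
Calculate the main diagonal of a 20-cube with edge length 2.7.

Diagonal = √20 · 2.7 ≈ 12.0748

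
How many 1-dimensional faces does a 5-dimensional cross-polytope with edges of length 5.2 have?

An n-cross-polytope has 2^(k+1)·C(n,k+1) k-faces. Here 2^2·C(5,2) = 4·10 = 40.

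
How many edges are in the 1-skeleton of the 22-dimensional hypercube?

The 22-cube has n·2^(n-1) = 22·2^21 = 22·2097152 = 46137344 edges.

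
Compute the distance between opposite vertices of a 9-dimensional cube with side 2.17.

Diagonal = √9 · 2.17 = 6.51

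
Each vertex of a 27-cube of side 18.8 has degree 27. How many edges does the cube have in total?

Each of the 2^27 = 134217728 vertices has degree 27; total edges = 27·2^27/2 = 1811939328.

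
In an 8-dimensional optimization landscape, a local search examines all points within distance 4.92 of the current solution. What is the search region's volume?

The n-ball volume is π^(n/2)·r^n/Γ(n/2+1). With n=8, r=4.92: V ≈ 1.39351e+06.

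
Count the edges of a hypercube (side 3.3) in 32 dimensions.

The 32-cube has n·2^(n-1) = 32·2^31 = 32·2147483648 = 68719476736 edges.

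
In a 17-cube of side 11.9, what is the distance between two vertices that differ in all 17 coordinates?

Diagonal = √17 · 11.9 ≈ 49.065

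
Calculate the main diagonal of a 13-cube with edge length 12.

||(12,12,...,12)|| = √(13)·12 ≈ 43.2666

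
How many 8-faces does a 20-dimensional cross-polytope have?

f_8(20-orthoplex) = 2^9 · (20 choose 9) = 85995520.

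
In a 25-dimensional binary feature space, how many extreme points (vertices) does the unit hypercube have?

The 25-cube has 2^25 = 33554432 vertices.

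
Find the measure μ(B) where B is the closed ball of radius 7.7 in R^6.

V_6(7.7) = π^(6/2) · (7.7)^6 / Γ(6/2 + 1) ≈ 1.07707e+06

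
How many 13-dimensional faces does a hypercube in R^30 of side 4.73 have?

Number of 13-faces = C(30,13) · 2^(30-13) = 119759850 · 131072 = 15697163059200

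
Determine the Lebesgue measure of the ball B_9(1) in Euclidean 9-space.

V_9(1) = π^(9/2) · (1)^9 / Γ(9/2 + 1) = 32·π^4/945 ≈ 3.29851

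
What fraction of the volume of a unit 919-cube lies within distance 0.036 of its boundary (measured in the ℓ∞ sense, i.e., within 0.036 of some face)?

The inner cube has side 1-2·0.036 = 0.928 and volume (0.928)^919 ≈ 1.502e-30, so the shell holds 1 - 1.502e-30 of the volume.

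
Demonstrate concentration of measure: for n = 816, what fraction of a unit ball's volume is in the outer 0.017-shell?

1 - (1-0.017)^816 ≈ 0.9999991612 ≈ 99.999916%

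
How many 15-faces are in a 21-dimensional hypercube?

Choose 15 of 21 axes to span the face (C(21,15) = 54264 ways), then fix each of the remaining 6 coordinates at one of its two extreme values (2^6 = 64 ways): 54264·64 = 3472896.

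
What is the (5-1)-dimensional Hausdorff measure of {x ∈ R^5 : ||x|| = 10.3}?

S = n·V_n(r)/r = 5·V_5(10.3)/10.3 (volume-to-surface relation), giving 296222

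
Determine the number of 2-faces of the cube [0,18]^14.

Choose 2 of 14 axes to span the face (C(14,2) = 91 ways), then fix each of the remaining 12 coordinates at one of its two extreme values (2^12 = 4096 ways): 91·4096 = 372736.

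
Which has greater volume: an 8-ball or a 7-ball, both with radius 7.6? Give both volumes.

V_8(7.6) ≈ 4.51749e+07. V_7(7.6) ≈ 6.91951e+06. The 8-ball is larger.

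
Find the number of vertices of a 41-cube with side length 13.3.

An n-cube has 2^n vertices; for n = 41 that is 2^41 = 2199023255552.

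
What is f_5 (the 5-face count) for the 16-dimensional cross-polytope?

Each 5-face is the convex hull of 6 vertices, one chosen as ±e_i from each of 6 distinct axes: 2^6·C(16,6) = 512512.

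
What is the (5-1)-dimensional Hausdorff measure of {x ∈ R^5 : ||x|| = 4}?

The surface area of an n-ball is 2π^(n/2) r^(n-1) / Γ(n/2). For n=5, r=4: 2048·π^2/3 ≈ 6737.65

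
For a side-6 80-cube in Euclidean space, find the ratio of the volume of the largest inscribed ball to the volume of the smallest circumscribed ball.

V_in / V_out = (r_in/r_out)^80 = (1/√80)^80 = 80^(-80/2) ≈ 7.52316e-77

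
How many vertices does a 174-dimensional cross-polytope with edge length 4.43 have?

Number of vertices = 2n = 348.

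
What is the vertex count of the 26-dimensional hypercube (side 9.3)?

Number of vertices = 2^26 = 67108864.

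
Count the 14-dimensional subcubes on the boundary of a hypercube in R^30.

Number of 14-faces = C(30,14) · 2^(30-14) = 145422675 · 65536 = 9530420428800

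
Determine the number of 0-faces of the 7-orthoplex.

Number of 0-faces = 2^(0+1) · C(7,0+1) = 2 · 7 = 14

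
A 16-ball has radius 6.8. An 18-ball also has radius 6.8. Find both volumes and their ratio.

V_16(6.8) ≈ 4.91837e+12. V_18(6.8) ≈ 7.93864e+13. Ratio V_16/V_18 ≈ 0.06195.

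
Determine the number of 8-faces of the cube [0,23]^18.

f_8(18-cube) = (18 choose 8) · 2^10 = 44808192.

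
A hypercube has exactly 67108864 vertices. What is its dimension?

2^n = 67108864 ⇒ n = log_2(67108864) = 26.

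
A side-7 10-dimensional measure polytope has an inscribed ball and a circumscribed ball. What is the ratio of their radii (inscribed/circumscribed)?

For an n-cube of any side s, the inradius is s/2 and the circumradius is s√n/2, so the ratio is 1/√10 ≈ 0.316228.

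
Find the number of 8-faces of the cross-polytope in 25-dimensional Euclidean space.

f_8(25-orthoplex) = 2^9 · (25 choose 9) = 1046003200.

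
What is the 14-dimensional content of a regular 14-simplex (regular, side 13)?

V_14 = √(15) · 13^14 / (14! · 2^(14/2)) ≈ 1366.58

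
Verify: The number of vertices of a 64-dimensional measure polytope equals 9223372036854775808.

False. The 64-cube has 2^64 = 18446744073709551616 vertices.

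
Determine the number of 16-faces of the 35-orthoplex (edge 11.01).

An n-cross-polytope has 2^(k+1)·C(n,k+1) k-faces. Here 2^17·C(35,17) = 131072·4537567650 = 594748067020800.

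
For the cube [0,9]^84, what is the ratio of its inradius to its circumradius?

r_in / r_out = (9/2) / (9√84/2) = 1/√84 ≈ 0.109109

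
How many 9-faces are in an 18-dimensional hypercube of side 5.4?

Choose 9 of 18 axes to span the face (C(18,9) = 48620 ways), then fix each of the remaining 9 coordinates at one of its two extreme values (2^9 = 512 ways): 48620·512 = 24893440.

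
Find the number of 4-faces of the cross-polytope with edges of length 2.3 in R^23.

An n-cross-polytope has 2^(k+1)·C(n,k+1) k-faces. Here 2^5·C(23,5) = 32·33649 = 1076768.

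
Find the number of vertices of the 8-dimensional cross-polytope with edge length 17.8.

An n-cross-polytope has 2n vertices; here n = 8, giving 16.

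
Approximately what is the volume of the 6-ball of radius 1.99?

Volume = π^{6/2}·(1.99)^6/Γ(4) ≈ 320.935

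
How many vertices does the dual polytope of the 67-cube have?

The vertices are ±e_1, ..., ±e_67, so there are 2·67 = 134.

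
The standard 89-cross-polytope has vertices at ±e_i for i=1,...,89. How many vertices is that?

The 89-dimensional cross-polytope has 2n = 2·89 = 178 vertices.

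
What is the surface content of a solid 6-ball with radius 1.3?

The surface area of an n-ball is 2π^(n/2) r^(n-1) / Γ(n/2). For n=6, r=1.3: 115.124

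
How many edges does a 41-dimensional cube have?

The 41-cube has n·2^(n-1) = 41·2^40 = 41·1099511627776 = 45079976738816 edges.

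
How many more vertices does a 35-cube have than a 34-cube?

The 35-cube has 2^35 = 34359738368 vertices. The 34-cube has 2^34 = 17179869184 vertices. Difference: 34359738368 - 17179869184 = 17179869184.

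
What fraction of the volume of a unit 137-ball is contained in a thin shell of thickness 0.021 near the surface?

V(inner)/V(outer) = ((1-0.021)/1)^137 ≈ 0.0546, so the shell fraction is 0.945395.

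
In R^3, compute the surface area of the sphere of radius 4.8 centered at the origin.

S = n·V_n(r)/r = 3·V_3(4.8)/4.8 (volume-to-surface relation), giving 4πr² = 4π·(4.8)² ≈ 289.529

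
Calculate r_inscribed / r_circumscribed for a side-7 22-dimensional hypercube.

Ratio = (s/2)/(s√22/2) = 22^(-1/2) ≈ 0.213201.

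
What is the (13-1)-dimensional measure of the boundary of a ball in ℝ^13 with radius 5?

S_13(5) = 2·π^(13/2)·(5)^12 / Γ(13/2) = 6250000000·π^6/2079 ≈ 2.89018e+09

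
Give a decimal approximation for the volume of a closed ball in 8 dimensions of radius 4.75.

V_8(4.75) = π^(8/2) · (4.75)^8 / Γ(8/2 + 1) ≈ 1.05181e+06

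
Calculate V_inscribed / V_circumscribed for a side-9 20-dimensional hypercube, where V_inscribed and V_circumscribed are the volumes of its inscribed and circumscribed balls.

The radii are 9/2 and 9√20/2, so the volume ratio is (1/√20)^20 = 20^{-20/2} ≈ 9.76562e-14.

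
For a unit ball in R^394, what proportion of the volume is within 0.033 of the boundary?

1 - (1-0.033)^394 ≈ 0.9999981885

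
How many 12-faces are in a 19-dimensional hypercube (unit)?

Number of 12-faces = C(19,12) · 2^(19-12) = 50388 · 128 = 6449664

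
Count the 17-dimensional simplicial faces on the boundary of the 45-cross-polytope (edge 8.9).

Each 17-face is the convex hull of 18 vertices, one chosen as ±e_i from each of 18 distinct axes: 2^18·C(45,18) = 449808825041551360.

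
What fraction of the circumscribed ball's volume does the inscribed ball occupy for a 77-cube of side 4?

V_in/V_out = n^(-n/2) = 77^(-77/2) ≈ 2.34481e-73.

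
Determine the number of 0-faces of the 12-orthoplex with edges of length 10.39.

f_0(12-orthoplex) = 2^1 · (12 choose 1) = 24.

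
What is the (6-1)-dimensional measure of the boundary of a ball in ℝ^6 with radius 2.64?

S_6(2.64) = 2·π^(6/2)·(2.64)^5 / Γ(6/2) ≈ 3976.21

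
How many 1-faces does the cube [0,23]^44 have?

An n-cube has n·2^(n-1) edges. With n = 44: 44·8796093022208 = 387028092977152.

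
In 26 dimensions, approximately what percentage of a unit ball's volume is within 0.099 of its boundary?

1 - (1-0.099)^26 ≈ 0.933496 ≈ 93.35%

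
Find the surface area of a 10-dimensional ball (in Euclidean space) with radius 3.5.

|∂B_10(3.5)| = 40353607·π^5/6144 ≈ 2.00993e+06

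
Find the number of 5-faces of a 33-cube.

Number of 5-faces = C(33,5) · 2^(33-5) = 237336 · 268435456 = 63709397385216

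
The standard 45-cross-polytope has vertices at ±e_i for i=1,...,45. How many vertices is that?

The 45-dimensional cross-polytope has 2n = 2·45 = 90 vertices.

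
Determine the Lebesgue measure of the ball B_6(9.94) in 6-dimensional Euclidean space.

V_6(9.94) = π^(6/2) · (9.94)^6 / Γ(6/2 + 1) ≈ 4.98444e+06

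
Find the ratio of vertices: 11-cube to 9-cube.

The 11-cube has 2^11 = 2048 vertices. The 9-cube has 2^9 = 512 vertices. Ratio: 2048/512 = 4.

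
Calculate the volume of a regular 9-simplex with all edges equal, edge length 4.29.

Volume = 4.29^9 · √(10/2^9) / 9! ≈ 0.189547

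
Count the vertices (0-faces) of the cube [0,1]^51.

An n-cube has 2^n vertices; for n = 51 that is 2^51 = 2251799813685248.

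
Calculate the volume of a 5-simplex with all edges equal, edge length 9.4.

V_5 = √(6) · 9.4^5 / (5! · 2^(5/2)) ≈ 264.825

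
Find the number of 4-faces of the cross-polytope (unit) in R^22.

An n-cross-polytope has 2^(k+1)·C(n,k+1) k-faces. Here 2^5·C(22,5) = 32·26334 = 842688.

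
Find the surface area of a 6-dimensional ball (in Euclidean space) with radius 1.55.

S = n·V_n(r)/r = 6·V_6(1.55)/1.55 (volume-to-surface relation), giving 277.401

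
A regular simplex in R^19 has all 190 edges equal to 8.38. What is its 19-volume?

V_19 = √(20) · 8.38^19 / (19! · 2^(19/2)) ≈ 0.0176714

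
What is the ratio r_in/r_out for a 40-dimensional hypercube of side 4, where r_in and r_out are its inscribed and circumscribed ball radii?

r_in / r_out = (4/2) / (4√40/2) = 1/√40 ≈ 0.158114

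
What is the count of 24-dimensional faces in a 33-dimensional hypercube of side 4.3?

Choose 24 of 33 axes to span the face (C(33,24) = 38567100 ways), then fix each of the remaining 9 coordinates at one of its two extreme values (2^9 = 512 ways): 38567100·512 = 19746355200.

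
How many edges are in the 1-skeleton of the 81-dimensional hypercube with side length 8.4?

The 81-cube has n·2^(n-1) = 81·2^80 = 81·1208925819614629174706176 = 97922991388784963151200256 edges.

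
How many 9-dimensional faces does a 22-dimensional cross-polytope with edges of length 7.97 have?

f_9(22-orthoplex) = 2^10 · (22 choose 10) = 662165504.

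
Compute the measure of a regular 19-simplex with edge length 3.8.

V = (3.8^19 / 19!) · √((19+1) / 2^19) ≈ 5.26652e-09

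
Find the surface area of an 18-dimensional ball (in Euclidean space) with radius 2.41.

S_18(2.41) = 2·π^(18/2)·(2.41)^17 / Γ(18/2) ≈ 4.61475e+06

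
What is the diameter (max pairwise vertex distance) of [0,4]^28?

The space diagonal of an n-cube of side s is s√n. Here 4·√28 ≈ 21.166.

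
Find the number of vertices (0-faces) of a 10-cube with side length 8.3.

f_0(10-cube) = (10 choose 0) · 2^10 = 1024.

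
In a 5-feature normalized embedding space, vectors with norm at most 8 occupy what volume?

Volume = π^{5/2}·(8)^5/Γ(7/2) = 262144·π^2/15 ≈ 172484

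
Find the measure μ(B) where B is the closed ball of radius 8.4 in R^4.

The n-ball volume is π^(n/2)·r^n/Γ(n/2+1). With n=4, r=8.4: V ≈ 24569.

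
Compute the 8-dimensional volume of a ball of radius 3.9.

V_8(3.9) = π^(8/2) · (3.9)^8 / Γ(8/2 + 1) ≈ 217223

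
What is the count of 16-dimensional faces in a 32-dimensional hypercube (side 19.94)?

f_16(32-cube) = (32 choose 16) · 2^16 = 39392404439040.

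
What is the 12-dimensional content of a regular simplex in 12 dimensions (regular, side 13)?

V_12 = √(13) · 13^12 / (12! · 2^(12/2)) ≈ 2740.15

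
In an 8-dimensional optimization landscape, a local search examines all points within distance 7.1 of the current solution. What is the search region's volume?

Volume = π^{8/2}·(7.1)^8/Γ(5) ≈ 2.62093e+07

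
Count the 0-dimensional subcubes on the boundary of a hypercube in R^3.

Number of 0-faces = C(3,0) · 2^(3-0) = 1 · 8 = 8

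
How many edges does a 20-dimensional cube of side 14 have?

The 20-cube has n·2^(n-1) = 20·2^19 = 20·524288 = 10485760 edges.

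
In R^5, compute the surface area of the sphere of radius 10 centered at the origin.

S_5(10) = 2·π^(5/2)·(10)^4 / Γ(5/2) = 80000·π^2/3 ≈ 263189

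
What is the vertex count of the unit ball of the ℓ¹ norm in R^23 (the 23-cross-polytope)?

An n-cross-polytope has 2n vertices; here n = 23, giving 46.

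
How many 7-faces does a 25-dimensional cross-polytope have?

Each 7-face is the convex hull of 8 vertices, one chosen as ±e_i from each of 8 distinct axes: 2^8·C(25,8) = 276883200.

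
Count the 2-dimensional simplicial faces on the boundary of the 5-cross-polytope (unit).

An n-cross-polytope has 2^(k+1)·C(n,k+1) k-faces. Here 2^3·C(5,3) = 8·10 = 80.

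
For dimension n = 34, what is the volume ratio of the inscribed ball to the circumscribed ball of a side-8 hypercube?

The radii are 8/2 and 8√34/2, so the volume ratio is (1/√34)^34 = 34^{-34/2} ≈ 9.22271e-27.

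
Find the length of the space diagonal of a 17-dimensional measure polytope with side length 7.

Diagonal = √17 · 7 ≈ 28.8617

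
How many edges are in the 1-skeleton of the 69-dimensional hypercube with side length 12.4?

Each of the 2^69 = 590295810358705651712 vertices has degree 69; total edges = 69·2^69/2 = 20365205457375344984064.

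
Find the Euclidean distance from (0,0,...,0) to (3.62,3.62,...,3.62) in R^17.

d = √(3.62² + 3.62² + ... + 3.62²) [17 terms] = √(17·3.62²) = 3.62√17 ≈ 14.9256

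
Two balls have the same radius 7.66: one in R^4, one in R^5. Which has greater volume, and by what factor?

V_4(7.66) ≈ 16989.7, V_5(7.66) ≈ 138817. The 5-ball is larger by a factor of 8.171.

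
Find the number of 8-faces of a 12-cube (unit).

f_8(12-cube) = (12 choose 8) · 2^4 = 7920.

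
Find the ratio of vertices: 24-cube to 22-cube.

The 24-cube has 2^24 = 16777216 vertices. The 22-cube has 2^22 = 4194304 vertices. Ratio: 16777216/4194304 = 4.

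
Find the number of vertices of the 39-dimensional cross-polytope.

The 39-dimensional cross-polytope has 2n = 2·39 = 78 vertices.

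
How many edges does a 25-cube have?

An n-cube has n·2^(n-1) edges. With n = 25: 25·16777216 = 419430400.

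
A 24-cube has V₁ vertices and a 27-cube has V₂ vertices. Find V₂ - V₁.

V₁ = 2^24 = 16777216. V₂ = 2^27 = 134217728. V₂ - V₁ = 117440512.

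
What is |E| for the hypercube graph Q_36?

Number of 1-faces = C(36,1)·2^(36-1) = 36·34359738368 = 1236950581248.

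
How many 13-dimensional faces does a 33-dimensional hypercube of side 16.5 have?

Choose 13 of 33 axes to span the face (C(33,13) = 573166440 ways), then fix each of the remaining 20 coordinates at one of its two extreme values (2^20 = 1048576 ways): 573166440·1048576 = 601008572989440.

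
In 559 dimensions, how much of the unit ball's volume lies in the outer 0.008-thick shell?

1 - (1-0.008)^559 ≈ 0.988779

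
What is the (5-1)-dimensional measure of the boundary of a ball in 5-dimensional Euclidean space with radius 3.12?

S_5(3.12) = 2·π^(5/2)·(3.12)^4 / Γ(5/2) ≈ 2493.94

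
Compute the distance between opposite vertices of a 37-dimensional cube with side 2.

d = √(2² + 2² + ... + 2²) [37 terms] = √(37·2²) = 2√37 ≈ 12.1655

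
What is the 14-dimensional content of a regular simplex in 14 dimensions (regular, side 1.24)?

Volume = 1.24^14 · √(15/2^14) / 14! ≈ 7.0523e-12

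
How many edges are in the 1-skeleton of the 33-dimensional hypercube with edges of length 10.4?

An n-cube has n·2^(n-1) edges. With n = 33: 33·4294967296 = 141733920768.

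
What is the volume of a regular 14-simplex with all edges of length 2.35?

V = (2.35^14 / 14!) · √((14+1) / 2^14) ≈ 5.43723e-08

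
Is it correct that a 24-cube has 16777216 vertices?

True. The 24-cube has 2^24 = 16777216 vertices.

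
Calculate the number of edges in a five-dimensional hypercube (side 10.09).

Number of 1-faces = C(5,1)·2^(5-1) = 5·16 = 80.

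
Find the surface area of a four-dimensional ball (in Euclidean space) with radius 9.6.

|∂B_4(9.6)| ≈ 17464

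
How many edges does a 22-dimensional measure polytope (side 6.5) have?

An n-cube has n·2^(n-1) edges. With n = 22: 22·2097152 = 46137344.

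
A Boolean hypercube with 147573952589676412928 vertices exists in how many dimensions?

2^n = 147573952589676412928 ⇒ n = log_2(147573952589676412928) = 67.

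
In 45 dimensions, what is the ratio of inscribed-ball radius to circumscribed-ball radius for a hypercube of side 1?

Ratio = (s/2)/(s√45/2) = 45^(-1/2) ≈ 0.149071.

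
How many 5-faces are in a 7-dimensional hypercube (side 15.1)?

Choose 5 of 7 axes to span the face (C(7,5) = 21 ways), then fix each of the remaining 2 coordinates at one of its two extreme values (2^2 = 4 ways): 21·4 = 84.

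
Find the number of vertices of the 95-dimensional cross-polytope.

The vertices are ±e_1, ..., ±e_95, so there are 2·95 = 190.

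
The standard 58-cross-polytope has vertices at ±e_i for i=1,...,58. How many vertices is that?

Number of vertices = 2n = 116.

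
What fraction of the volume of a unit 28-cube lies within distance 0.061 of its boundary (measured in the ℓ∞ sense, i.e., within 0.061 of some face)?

Shell fraction = 1 - (1-0.122)^28 ≈ 0.973827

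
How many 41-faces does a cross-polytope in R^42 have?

Number of 41-faces = 2^(41+1) · C(42,41+1) = 4398046511104 · 1 = 4398046511104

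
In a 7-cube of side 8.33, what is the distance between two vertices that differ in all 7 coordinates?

||(8.33,8.33,...,8.33)|| = √(7)·8.33 ≈ 22.0391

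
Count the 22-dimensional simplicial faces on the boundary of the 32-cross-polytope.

An n-cross-polytope has 2^(k+1)·C(n,k+1) k-faces. Here 2^23·C(32,23) = 8388608·28048800 = 235290388070400.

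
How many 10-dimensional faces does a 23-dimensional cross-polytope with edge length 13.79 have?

An n-cross-polytope has 2^(k+1)·C(n,k+1) k-faces. Here 2^11·C(23,11) = 2048·1352078 = 2769055744.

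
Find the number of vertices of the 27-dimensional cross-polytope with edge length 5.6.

The vertices are ±e_1, ..., ±e_27, so there are 2·27 = 54.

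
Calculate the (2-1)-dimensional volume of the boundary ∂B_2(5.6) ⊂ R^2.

S = n·V_n(r)/r = 2·V_2(5.6)/5.6 (volume-to-surface relation), giving 2πr = 2π·5.6 ≈ 35.1858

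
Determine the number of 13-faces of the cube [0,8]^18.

An n-cube has C(n,k)·2^(n-k) k-faces. Here C(18,13)·2^5 = 8568·32 = 274176.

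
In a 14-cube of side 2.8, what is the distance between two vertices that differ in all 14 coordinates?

||(2.8,2.8,...,2.8)|| = √(14)·2.8 ≈ 10.4766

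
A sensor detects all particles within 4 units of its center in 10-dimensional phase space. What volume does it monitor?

The n-ball volume is π^(n/2)·r^n/Γ(n/2+1). With n=10, r=4: V = 131072·π^5/15 ≈ 2.67404e+06.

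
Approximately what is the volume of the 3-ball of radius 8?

Volume = π^{3/2}·(8)^3/Γ(5/2) = 2048·π/3 ≈ 2144.66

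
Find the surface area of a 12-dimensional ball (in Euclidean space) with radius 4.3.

S_12(4.3) = 2·π^(12/2)·(4.3)^11 / Γ(12/2) ≈ 1.48902e+08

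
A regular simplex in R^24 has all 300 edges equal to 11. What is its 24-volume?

V_24 = √(25) · 11^24 / (24! · 2^(24/2)) ≈ 0.0193789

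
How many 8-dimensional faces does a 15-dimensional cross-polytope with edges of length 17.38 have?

Number of 8-faces = 2^(8+1) · C(15,8+1) = 512 · 5005 = 2562560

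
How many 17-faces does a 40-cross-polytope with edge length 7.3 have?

Each 17-face is the convex hull of 18 vertices, one chosen as ±e_i from each of 18 distinct axes: 2^18·C(40,18) = 29721955349299200.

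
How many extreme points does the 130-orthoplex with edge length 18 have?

The vertices are ±e_1, ..., ±e_130, so there are 2·130 = 260.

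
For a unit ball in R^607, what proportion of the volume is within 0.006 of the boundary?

Shell fraction = 1 - (1-0.006)^607 ≈ 0.974086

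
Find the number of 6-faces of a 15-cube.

f_6(15-cube) = (15 choose 6) · 2^9 = 2562560.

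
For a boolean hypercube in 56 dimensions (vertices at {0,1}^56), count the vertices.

Each vertex is a binary string of length 56, so there are 2^56 = 72057594037927936.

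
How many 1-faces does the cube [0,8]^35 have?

An n-cube has n·2^(n-1) edges. With n = 35: 35·17179869184 = 601295421440.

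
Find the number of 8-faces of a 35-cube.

f_8(35-cube) = (35 choose 8) · 2^27 = 3158924287016960.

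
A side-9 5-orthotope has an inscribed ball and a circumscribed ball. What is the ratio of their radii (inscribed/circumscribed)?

For an n-cube of any side s, the inradius is s/2 and the circumradius is s√n/2, so the ratio is 1/√5 ≈ 0.447214.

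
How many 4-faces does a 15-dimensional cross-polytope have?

f_4(15-orthoplex) = 2^5 · (15 choose 5) = 96096.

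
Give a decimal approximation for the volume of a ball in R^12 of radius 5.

The n-ball volume is π^(n/2)·r^n/Γ(n/2+1). With n=12, r=5: V = 48828125·π^6/144 ≈ 3.25992e+08.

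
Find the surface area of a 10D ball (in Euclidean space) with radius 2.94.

|∂B_10(2.94)| ≈ 418499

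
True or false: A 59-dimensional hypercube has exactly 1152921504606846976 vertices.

False. The 59-cube has 2^59 = 576460752303423488 vertices.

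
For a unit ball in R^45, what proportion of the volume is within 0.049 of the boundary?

1 - (1-0.049)^45 ≈ 0.895739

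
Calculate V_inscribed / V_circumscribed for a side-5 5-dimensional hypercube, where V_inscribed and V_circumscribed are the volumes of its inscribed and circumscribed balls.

V_in/V_out = n^(-n/2) = 5^(-5/2) ≈ 0.0178885.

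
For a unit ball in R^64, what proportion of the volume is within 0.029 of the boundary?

V(inner)/V(outer) = ((1-0.029)/1)^64 ≈ 0.1521, so the shell fraction is 0.847934.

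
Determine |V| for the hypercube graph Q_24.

An n-cube has 2^n vertices; for n = 24 that is 2^24 = 16777216.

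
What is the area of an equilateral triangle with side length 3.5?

Area = (√3/4) · 3.5² = 5.30441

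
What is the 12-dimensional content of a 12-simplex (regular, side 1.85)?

V_12 = √(13) · 1.85^12 / (12! · 2^(12/2)) ≈ 1.89023e-07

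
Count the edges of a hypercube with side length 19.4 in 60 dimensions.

Each of the 2^60 = 1152921504606846976 vertices has degree 60; total edges = 60·2^60/2 = 34587645138205409280.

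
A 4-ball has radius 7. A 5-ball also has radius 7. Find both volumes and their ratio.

V_4(7) ≈ 11848.5. V_5(7) ≈ 88468.5. Ratio V_4/V_5 ≈ 0.1339.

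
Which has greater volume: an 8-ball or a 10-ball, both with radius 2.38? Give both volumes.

V_8(2.38) ≈ 4178.34. V_10(2.38) ≈ 14870.9. The 10-ball is larger.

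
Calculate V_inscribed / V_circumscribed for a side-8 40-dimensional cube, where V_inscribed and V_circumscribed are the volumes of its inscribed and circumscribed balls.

Volume scales as r^n, and r_in/r_out = 1/√40, giving (1/√40)^40 ≈ 9.09495e-33.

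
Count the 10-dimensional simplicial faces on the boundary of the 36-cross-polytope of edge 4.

Number of 10-faces = 2^(10+1) · C(36,10+1) = 2048 · 600805296 = 1230449246208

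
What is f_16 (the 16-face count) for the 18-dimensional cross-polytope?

Number of 16-faces = 2^(16+1) · C(18,16+1) = 131072 · 18 = 2359296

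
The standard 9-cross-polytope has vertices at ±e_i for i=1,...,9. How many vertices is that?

The vertices are ±e_1, ..., ±e_9, so there are 2·9 = 18.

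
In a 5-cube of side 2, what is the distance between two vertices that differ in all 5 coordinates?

The space diagonal of an n-cube of side s is s√n. Here 2·√5 ≈ 4.47214.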